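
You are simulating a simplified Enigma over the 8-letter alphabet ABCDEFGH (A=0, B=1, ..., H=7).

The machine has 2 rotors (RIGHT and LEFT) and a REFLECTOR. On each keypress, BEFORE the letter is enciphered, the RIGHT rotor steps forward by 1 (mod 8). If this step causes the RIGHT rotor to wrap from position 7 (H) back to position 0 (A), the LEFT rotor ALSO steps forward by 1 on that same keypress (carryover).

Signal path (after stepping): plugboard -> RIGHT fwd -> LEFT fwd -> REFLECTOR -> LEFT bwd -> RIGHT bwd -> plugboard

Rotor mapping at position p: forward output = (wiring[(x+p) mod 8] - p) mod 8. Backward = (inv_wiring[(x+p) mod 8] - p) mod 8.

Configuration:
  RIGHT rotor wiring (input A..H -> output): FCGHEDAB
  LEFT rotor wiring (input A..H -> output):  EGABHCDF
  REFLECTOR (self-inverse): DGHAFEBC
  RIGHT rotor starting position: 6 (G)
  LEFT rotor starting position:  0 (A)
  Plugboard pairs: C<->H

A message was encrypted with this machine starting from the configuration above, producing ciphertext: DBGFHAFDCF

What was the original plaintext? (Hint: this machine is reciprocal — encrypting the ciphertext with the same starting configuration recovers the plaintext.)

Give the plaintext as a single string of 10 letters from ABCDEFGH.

Answer: EDHHEFEBFA

Derivation:
Char 1 ('D'): step: R->7, L=0; D->plug->D->R->H->L->F->refl->E->L'->A->R'->E->plug->E
Char 2 ('B'): step: R->0, L->1 (L advanced); B->plug->B->R->C->L->A->refl->D->L'->H->R'->D->plug->D
Char 3 ('G'): step: R->1, L=1; G->plug->G->R->A->L->F->refl->E->L'->G->R'->C->plug->H
Char 4 ('F'): step: R->2, L=1; F->plug->F->R->H->L->D->refl->A->L'->C->R'->C->plug->H
Char 5 ('H'): step: R->3, L=1; H->plug->C->R->A->L->F->refl->E->L'->G->R'->E->plug->E
Char 6 ('A'): step: R->4, L=1; A->plug->A->R->A->L->F->refl->E->L'->G->R'->F->plug->F
Char 7 ('F'): step: R->5, L=1; F->plug->F->R->B->L->H->refl->C->L'->F->R'->E->plug->E
Char 8 ('D'): step: R->6, L=1; D->plug->D->R->E->L->B->refl->G->L'->D->R'->B->plug->B
Char 9 ('C'): step: R->7, L=1; C->plug->H->R->B->L->H->refl->C->L'->F->R'->F->plug->F
Char 10 ('F'): step: R->0, L->2 (L advanced); F->plug->F->R->D->L->A->refl->D->L'->F->R'->A->plug->A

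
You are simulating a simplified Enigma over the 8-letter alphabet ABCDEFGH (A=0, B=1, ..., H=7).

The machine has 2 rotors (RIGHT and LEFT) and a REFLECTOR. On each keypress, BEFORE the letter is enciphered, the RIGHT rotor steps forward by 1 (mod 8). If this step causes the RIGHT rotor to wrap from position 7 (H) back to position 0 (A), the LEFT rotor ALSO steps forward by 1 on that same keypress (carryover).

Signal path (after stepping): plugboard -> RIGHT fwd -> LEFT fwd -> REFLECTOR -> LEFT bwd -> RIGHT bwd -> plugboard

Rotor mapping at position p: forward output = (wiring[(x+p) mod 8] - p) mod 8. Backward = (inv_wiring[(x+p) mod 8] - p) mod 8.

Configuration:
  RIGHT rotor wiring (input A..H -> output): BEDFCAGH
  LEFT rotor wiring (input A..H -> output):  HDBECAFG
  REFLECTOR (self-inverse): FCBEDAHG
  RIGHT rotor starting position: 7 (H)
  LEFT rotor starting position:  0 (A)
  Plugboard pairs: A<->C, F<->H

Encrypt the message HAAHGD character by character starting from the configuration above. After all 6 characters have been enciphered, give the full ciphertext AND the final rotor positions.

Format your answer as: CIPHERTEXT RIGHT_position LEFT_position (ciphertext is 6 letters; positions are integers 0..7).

Answer: AEBGBE 5 1

Derivation:
Char 1 ('H'): step: R->0, L->1 (L advanced); H->plug->F->R->A->L->C->refl->B->L'->D->R'->C->plug->A
Char 2 ('A'): step: R->1, L=1; A->plug->C->R->E->L->H->refl->G->L'->H->R'->E->plug->E
Char 3 ('A'): step: R->2, L=1; A->plug->C->R->A->L->C->refl->B->L'->D->R'->B->plug->B
Char 4 ('H'): step: R->3, L=1; H->plug->F->R->G->L->F->refl->A->L'->B->R'->G->plug->G
Char 5 ('G'): step: R->4, L=1; G->plug->G->R->H->L->G->refl->H->L'->E->R'->B->plug->B
Char 6 ('D'): step: R->5, L=1; D->plug->D->R->E->L->H->refl->G->L'->H->R'->E->plug->E
Final: ciphertext=AEBGBE, RIGHT=5, LEFT=1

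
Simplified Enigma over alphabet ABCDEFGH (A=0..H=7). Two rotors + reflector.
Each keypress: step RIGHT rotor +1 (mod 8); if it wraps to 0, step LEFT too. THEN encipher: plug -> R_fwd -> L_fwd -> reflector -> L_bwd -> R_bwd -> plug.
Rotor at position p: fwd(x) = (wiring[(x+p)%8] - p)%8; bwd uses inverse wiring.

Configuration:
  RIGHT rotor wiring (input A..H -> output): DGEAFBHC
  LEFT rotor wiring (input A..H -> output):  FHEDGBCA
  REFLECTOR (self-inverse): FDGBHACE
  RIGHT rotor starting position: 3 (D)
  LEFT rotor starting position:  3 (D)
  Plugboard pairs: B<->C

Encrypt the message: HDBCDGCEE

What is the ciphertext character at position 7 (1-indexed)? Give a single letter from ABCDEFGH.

Char 1 ('H'): step: R->4, L=3; H->plug->H->R->E->L->F->refl->A->L'->A->R'->G->plug->G
Char 2 ('D'): step: R->5, L=3; D->plug->D->R->G->L->E->refl->H->L'->D->R'->G->plug->G
Char 3 ('B'): step: R->6, L=3; B->plug->C->R->F->L->C->refl->G->L'->C->R'->F->plug->F
Char 4 ('C'): step: R->7, L=3; C->plug->B->R->E->L->F->refl->A->L'->A->R'->H->plug->H
Char 5 ('D'): step: R->0, L->4 (L advanced); D->plug->D->R->A->L->C->refl->G->L'->C->R'->H->plug->H
Char 6 ('G'): step: R->1, L=4; G->plug->G->R->B->L->F->refl->A->L'->G->R'->F->plug->F
Char 7 ('C'): step: R->2, L=4; C->plug->B->R->G->L->A->refl->F->L'->B->R'->G->plug->G

G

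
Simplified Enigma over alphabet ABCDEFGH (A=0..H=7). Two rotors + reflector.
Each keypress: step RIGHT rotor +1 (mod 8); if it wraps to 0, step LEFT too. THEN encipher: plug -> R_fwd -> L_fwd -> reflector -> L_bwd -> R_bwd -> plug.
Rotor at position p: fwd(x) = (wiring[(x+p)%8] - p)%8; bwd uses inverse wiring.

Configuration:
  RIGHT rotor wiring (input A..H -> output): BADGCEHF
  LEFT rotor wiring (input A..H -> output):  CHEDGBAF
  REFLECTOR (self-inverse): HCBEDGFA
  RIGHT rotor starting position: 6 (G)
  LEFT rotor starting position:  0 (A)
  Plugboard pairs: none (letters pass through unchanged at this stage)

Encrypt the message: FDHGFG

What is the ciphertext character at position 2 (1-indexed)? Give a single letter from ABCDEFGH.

Char 1 ('F'): step: R->7, L=0; F->plug->F->R->D->L->D->refl->E->L'->C->R'->B->plug->B
Char 2 ('D'): step: R->0, L->1 (L advanced); D->plug->D->R->G->L->E->refl->D->L'->B->R'->A->plug->A

A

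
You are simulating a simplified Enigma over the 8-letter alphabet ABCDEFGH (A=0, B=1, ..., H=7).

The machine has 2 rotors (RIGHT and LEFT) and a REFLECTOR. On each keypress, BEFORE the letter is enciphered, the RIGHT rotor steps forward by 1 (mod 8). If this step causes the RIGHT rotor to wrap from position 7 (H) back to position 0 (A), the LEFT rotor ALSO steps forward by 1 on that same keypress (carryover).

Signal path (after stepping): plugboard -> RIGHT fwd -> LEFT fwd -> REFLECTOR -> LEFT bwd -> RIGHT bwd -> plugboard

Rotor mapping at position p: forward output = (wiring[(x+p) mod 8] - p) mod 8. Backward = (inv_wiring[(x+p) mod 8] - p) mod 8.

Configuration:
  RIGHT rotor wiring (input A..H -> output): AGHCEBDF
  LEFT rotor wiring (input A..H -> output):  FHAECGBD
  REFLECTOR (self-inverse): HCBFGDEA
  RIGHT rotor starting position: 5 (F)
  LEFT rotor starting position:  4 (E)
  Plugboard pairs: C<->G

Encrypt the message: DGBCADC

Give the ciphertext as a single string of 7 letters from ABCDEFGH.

Answer: CECEDHH

Derivation:
Char 1 ('D'): step: R->6, L=4; D->plug->D->R->A->L->G->refl->E->L'->G->R'->G->plug->C
Char 2 ('G'): step: R->7, L=4; G->plug->C->R->H->L->A->refl->H->L'->D->R'->E->plug->E
Char 3 ('B'): step: R->0, L->5 (L advanced); B->plug->B->R->G->L->H->refl->A->L'->D->R'->G->plug->C
Char 4 ('C'): step: R->1, L=5; C->plug->G->R->E->L->C->refl->B->L'->A->R'->E->plug->E
Char 5 ('A'): step: R->2, L=5; A->plug->A->R->F->L->D->refl->F->L'->H->R'->D->plug->D
Char 6 ('D'): step: R->3, L=5; D->plug->D->R->A->L->B->refl->C->L'->E->R'->H->plug->H
Char 7 ('C'): step: R->4, L=5; C->plug->G->R->D->L->A->refl->H->L'->G->R'->H->plug->H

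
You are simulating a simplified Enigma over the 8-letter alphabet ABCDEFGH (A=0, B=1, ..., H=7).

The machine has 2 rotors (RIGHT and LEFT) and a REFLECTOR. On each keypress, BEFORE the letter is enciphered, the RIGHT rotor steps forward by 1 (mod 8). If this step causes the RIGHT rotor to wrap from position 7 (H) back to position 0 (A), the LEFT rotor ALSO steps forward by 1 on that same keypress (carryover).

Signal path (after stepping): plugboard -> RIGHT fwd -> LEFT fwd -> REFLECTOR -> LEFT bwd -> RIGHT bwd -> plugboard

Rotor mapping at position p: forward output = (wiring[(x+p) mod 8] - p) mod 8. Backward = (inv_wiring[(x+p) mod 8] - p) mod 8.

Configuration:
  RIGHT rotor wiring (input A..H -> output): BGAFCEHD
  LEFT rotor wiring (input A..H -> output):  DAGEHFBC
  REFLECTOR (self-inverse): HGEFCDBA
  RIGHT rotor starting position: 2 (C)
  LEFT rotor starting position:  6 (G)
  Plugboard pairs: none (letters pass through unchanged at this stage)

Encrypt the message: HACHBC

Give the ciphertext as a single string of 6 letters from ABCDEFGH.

Char 1 ('H'): step: R->3, L=6; H->plug->H->R->F->L->G->refl->B->L'->G->R'->F->plug->F
Char 2 ('A'): step: R->4, L=6; A->plug->A->R->G->L->B->refl->G->L'->F->R'->E->plug->E
Char 3 ('C'): step: R->5, L=6; C->plug->C->R->G->L->B->refl->G->L'->F->R'->H->plug->H
Char 4 ('H'): step: R->6, L=6; H->plug->H->R->G->L->B->refl->G->L'->F->R'->B->plug->B
Char 5 ('B'): step: R->7, L=6; B->plug->B->R->C->L->F->refl->D->L'->A->R'->H->plug->H
Char 6 ('C'): step: R->0, L->7 (L advanced); C->plug->C->R->A->L->D->refl->F->L'->E->R'->F->plug->F

Answer: FEHBHF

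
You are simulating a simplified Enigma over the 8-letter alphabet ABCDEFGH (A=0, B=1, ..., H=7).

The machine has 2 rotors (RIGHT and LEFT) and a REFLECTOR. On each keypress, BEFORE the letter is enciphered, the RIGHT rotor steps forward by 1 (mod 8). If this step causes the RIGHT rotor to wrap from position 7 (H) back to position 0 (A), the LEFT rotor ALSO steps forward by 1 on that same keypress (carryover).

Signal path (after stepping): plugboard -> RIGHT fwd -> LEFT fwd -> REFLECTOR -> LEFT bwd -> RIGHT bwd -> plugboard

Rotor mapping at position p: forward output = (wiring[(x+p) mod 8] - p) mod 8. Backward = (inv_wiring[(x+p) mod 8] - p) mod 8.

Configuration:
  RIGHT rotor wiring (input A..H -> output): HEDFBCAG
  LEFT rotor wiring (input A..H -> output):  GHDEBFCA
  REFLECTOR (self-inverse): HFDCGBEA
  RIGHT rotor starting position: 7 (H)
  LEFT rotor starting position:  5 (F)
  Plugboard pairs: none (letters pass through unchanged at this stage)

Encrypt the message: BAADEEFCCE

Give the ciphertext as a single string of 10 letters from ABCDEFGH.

Char 1 ('B'): step: R->0, L->6 (L advanced); B->plug->B->R->E->L->F->refl->B->L'->D->R'->C->plug->C
Char 2 ('A'): step: R->1, L=6; A->plug->A->R->D->L->B->refl->F->L'->E->R'->C->plug->C
Char 3 ('A'): step: R->2, L=6; A->plug->A->R->B->L->C->refl->D->L'->G->R'->E->plug->E
Char 4 ('D'): step: R->3, L=6; D->plug->D->R->F->L->G->refl->E->L'->A->R'->H->plug->H
Char 5 ('E'): step: R->4, L=6; E->plug->E->R->D->L->B->refl->F->L'->E->R'->C->plug->C
Char 6 ('E'): step: R->5, L=6; E->plug->E->R->H->L->H->refl->A->L'->C->R'->D->plug->D
Char 7 ('F'): step: R->6, L=6; F->plug->F->R->H->L->H->refl->A->L'->C->R'->A->plug->A
Char 8 ('C'): step: R->7, L=6; C->plug->C->R->F->L->G->refl->E->L'->A->R'->B->plug->B
Char 9 ('C'): step: R->0, L->7 (L advanced); C->plug->C->R->D->L->E->refl->G->L'->G->R'->H->plug->H
Char 10 ('E'): step: R->1, L=7; E->plug->E->R->B->L->H->refl->A->L'->C->R'->B->plug->B

Answer: CCEHCDABHB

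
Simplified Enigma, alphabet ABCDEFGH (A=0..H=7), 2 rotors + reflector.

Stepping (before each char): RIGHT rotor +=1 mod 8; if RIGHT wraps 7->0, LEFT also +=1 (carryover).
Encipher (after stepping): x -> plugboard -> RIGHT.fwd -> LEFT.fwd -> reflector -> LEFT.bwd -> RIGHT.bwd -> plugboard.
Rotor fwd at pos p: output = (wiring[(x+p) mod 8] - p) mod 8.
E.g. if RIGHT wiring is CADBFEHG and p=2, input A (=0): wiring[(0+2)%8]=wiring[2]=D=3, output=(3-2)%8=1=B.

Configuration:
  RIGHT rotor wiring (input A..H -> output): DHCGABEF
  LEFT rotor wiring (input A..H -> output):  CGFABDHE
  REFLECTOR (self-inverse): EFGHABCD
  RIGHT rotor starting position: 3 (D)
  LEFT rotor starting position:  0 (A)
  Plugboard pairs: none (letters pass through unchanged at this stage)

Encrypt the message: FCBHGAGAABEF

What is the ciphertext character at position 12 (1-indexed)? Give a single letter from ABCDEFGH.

Char 1 ('F'): step: R->4, L=0; F->plug->F->R->D->L->A->refl->E->L'->H->R'->E->plug->E
Char 2 ('C'): step: R->5, L=0; C->plug->C->R->A->L->C->refl->G->L'->B->R'->G->plug->G
Char 3 ('B'): step: R->6, L=0; B->plug->B->R->H->L->E->refl->A->L'->D->R'->H->plug->H
Char 4 ('H'): step: R->7, L=0; H->plug->H->R->F->L->D->refl->H->L'->G->R'->A->plug->A
Char 5 ('G'): step: R->0, L->1 (L advanced); G->plug->G->R->E->L->C->refl->G->L'->F->R'->H->plug->H
Char 6 ('A'): step: R->1, L=1; A->plug->A->R->G->L->D->refl->H->L'->C->R'->H->plug->H
Char 7 ('G'): step: R->2, L=1; G->plug->G->R->B->L->E->refl->A->L'->D->R'->F->plug->F
Char 8 ('A'): step: R->3, L=1; A->plug->A->R->D->L->A->refl->E->L'->B->R'->D->plug->D
Char 9 ('A'): step: R->4, L=1; A->plug->A->R->E->L->C->refl->G->L'->F->R'->B->plug->B
Char 10 ('B'): step: R->5, L=1; B->plug->B->R->H->L->B->refl->F->L'->A->R'->C->plug->C
Char 11 ('E'): step: R->6, L=1; E->plug->E->R->E->L->C->refl->G->L'->F->R'->C->plug->C
Char 12 ('F'): step: R->7, L=1; F->plug->F->R->B->L->E->refl->A->L'->D->R'->D->plug->D

D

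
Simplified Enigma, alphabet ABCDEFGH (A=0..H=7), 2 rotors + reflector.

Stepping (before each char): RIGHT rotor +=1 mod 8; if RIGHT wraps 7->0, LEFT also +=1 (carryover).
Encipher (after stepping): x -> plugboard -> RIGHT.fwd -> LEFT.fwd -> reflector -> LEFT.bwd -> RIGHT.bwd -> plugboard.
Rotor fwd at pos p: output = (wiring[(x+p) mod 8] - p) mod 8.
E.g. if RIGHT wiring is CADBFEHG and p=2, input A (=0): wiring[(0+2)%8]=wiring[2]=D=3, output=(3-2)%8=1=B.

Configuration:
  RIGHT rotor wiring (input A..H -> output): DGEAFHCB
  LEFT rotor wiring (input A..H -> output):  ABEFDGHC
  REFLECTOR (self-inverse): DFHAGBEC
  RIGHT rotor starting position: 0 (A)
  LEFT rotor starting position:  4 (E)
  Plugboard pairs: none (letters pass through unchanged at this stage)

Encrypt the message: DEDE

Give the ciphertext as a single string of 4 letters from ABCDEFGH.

Char 1 ('D'): step: R->1, L=4; D->plug->D->R->E->L->E->refl->G->L'->D->R'->B->plug->B
Char 2 ('E'): step: R->2, L=4; E->plug->E->R->A->L->H->refl->C->L'->B->R'->G->plug->G
Char 3 ('D'): step: R->3, L=4; D->plug->D->R->H->L->B->refl->F->L'->F->R'->A->plug->A
Char 4 ('E'): step: R->4, L=4; E->plug->E->R->H->L->B->refl->F->L'->F->R'->D->plug->D

Answer: BGAD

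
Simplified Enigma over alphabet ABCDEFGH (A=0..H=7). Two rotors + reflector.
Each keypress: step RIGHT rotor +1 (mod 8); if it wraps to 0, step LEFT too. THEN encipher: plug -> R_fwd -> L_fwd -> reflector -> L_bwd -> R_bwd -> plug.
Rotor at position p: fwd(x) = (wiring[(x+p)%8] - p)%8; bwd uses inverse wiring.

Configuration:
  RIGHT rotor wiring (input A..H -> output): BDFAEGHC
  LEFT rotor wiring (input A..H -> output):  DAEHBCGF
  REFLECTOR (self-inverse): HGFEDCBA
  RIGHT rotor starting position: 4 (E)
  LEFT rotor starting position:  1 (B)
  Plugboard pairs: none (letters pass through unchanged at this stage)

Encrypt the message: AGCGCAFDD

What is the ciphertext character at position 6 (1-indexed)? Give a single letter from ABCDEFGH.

Char 1 ('A'): step: R->5, L=1; A->plug->A->R->B->L->D->refl->E->L'->G->R'->E->plug->E
Char 2 ('G'): step: R->6, L=1; G->plug->G->R->G->L->E->refl->D->L'->B->R'->A->plug->A
Char 3 ('C'): step: R->7, L=1; C->plug->C->R->E->L->B->refl->G->L'->C->R'->B->plug->B
Char 4 ('G'): step: R->0, L->2 (L advanced); G->plug->G->R->H->L->G->refl->B->L'->G->R'->F->plug->F
Char 5 ('C'): step: R->1, L=2; C->plug->C->R->H->L->G->refl->B->L'->G->R'->F->plug->F
Char 6 ('A'): step: R->2, L=2; A->plug->A->R->D->L->A->refl->H->L'->C->R'->C->plug->C

C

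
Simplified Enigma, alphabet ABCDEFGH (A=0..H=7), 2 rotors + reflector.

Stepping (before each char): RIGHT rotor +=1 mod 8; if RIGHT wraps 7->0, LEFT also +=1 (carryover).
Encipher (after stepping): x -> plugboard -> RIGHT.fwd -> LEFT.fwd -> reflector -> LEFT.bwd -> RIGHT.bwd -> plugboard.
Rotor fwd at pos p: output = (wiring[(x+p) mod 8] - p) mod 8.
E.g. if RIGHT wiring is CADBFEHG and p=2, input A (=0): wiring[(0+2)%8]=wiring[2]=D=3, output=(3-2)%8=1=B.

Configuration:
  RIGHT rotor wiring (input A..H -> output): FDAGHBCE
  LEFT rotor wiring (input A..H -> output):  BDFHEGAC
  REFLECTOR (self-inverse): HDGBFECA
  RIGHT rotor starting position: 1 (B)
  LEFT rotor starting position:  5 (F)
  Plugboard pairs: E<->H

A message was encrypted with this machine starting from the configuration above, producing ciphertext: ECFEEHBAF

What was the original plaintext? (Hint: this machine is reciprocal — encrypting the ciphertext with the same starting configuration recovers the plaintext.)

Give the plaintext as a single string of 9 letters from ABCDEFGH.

Answer: HBBFHAFCC

Derivation:
Char 1 ('E'): step: R->2, L=5; E->plug->H->R->B->L->D->refl->B->L'->A->R'->E->plug->H
Char 2 ('C'): step: R->3, L=5; C->plug->C->R->G->L->C->refl->G->L'->E->R'->B->plug->B
Char 3 ('F'): step: R->4, L=5; F->plug->F->R->H->L->H->refl->A->L'->F->R'->B->plug->B
Char 4 ('E'): step: R->5, L=5; E->plug->H->R->C->L->F->refl->E->L'->D->R'->F->plug->F
Char 5 ('E'): step: R->6, L=5; E->plug->H->R->D->L->E->refl->F->L'->C->R'->E->plug->H
Char 6 ('H'): step: R->7, L=5; H->plug->E->R->H->L->H->refl->A->L'->F->R'->A->plug->A
Char 7 ('B'): step: R->0, L->6 (L advanced); B->plug->B->R->D->L->F->refl->E->L'->B->R'->F->plug->F
Char 8 ('A'): step: R->1, L=6; A->plug->A->R->C->L->D->refl->B->L'->F->R'->C->plug->C
Char 9 ('F'): step: R->2, L=6; F->plug->F->R->C->L->D->refl->B->L'->F->R'->C->plug->C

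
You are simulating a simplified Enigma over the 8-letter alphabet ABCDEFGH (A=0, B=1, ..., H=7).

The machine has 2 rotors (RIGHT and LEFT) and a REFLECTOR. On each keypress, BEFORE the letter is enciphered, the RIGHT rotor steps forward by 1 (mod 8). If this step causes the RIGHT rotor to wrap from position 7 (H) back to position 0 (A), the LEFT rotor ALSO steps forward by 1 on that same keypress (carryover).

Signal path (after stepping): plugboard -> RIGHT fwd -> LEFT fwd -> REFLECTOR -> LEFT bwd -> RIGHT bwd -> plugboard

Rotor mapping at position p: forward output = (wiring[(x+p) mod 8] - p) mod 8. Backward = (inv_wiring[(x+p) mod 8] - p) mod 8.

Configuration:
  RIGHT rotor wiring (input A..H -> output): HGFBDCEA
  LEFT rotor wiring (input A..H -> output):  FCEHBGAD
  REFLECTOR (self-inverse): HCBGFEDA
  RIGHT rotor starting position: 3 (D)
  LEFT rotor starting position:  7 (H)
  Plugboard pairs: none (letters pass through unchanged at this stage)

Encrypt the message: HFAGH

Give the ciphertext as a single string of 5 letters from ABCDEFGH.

Answer: ACHBF

Derivation:
Char 1 ('H'): step: R->4, L=7; H->plug->H->R->F->L->C->refl->B->L'->H->R'->A->plug->A
Char 2 ('F'): step: R->5, L=7; F->plug->F->R->A->L->E->refl->F->L'->D->R'->C->plug->C
Char 3 ('A'): step: R->6, L=7; A->plug->A->R->G->L->H->refl->A->L'->E->R'->H->plug->H
Char 4 ('G'): step: R->7, L=7; G->plug->G->R->D->L->F->refl->E->L'->A->R'->B->plug->B
Char 5 ('H'): step: R->0, L->0 (L advanced); H->plug->H->R->A->L->F->refl->E->L'->C->R'->F->plug->F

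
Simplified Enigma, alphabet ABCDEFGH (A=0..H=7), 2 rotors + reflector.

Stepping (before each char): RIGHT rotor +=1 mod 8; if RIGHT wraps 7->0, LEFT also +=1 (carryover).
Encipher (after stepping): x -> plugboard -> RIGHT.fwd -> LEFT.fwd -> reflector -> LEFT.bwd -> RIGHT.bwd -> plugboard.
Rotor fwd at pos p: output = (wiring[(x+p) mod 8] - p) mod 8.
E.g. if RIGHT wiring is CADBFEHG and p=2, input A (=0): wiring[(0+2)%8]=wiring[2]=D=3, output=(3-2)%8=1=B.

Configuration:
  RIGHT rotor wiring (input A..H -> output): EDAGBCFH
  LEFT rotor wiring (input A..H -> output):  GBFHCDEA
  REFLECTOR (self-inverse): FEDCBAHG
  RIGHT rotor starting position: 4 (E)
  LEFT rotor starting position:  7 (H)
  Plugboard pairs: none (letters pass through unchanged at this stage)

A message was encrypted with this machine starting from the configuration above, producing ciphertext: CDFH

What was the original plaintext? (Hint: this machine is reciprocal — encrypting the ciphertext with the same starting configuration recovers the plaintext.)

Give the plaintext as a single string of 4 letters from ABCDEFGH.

Char 1 ('C'): step: R->5, L=7; C->plug->C->R->C->L->C->refl->D->L'->F->R'->A->plug->A
Char 2 ('D'): step: R->6, L=7; D->plug->D->R->F->L->D->refl->C->L'->C->R'->E->plug->E
Char 3 ('F'): step: R->7, L=7; F->plug->F->R->C->L->C->refl->D->L'->F->R'->B->plug->B
Char 4 ('H'): step: R->0, L->0 (L advanced); H->plug->H->R->H->L->A->refl->F->L'->C->R'->F->plug->F

Answer: AEBF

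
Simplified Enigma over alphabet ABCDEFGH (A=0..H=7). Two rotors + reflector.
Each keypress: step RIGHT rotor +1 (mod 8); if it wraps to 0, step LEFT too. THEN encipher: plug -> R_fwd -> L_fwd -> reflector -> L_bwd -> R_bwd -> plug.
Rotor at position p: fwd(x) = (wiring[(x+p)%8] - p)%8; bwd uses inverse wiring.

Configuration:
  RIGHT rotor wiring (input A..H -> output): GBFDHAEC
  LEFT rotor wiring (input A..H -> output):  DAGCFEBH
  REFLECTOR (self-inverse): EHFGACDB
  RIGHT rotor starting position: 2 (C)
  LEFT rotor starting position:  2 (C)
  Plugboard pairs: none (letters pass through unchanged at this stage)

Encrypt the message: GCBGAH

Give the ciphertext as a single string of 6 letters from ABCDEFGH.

Char 1 ('G'): step: R->3, L=2; G->plug->G->R->G->L->B->refl->H->L'->E->R'->B->plug->B
Char 2 ('C'): step: R->4, L=2; C->plug->C->R->A->L->E->refl->A->L'->B->R'->G->plug->G
Char 3 ('B'): step: R->5, L=2; B->plug->B->R->H->L->G->refl->D->L'->C->R'->H->plug->H
Char 4 ('G'): step: R->6, L=2; G->plug->G->R->B->L->A->refl->E->L'->A->R'->C->plug->C
Char 5 ('A'): step: R->7, L=2; A->plug->A->R->D->L->C->refl->F->L'->F->R'->H->plug->H
Char 6 ('H'): step: R->0, L->3 (L advanced); H->plug->H->R->C->L->B->refl->H->L'->A->R'->F->plug->F

Answer: BGHCHF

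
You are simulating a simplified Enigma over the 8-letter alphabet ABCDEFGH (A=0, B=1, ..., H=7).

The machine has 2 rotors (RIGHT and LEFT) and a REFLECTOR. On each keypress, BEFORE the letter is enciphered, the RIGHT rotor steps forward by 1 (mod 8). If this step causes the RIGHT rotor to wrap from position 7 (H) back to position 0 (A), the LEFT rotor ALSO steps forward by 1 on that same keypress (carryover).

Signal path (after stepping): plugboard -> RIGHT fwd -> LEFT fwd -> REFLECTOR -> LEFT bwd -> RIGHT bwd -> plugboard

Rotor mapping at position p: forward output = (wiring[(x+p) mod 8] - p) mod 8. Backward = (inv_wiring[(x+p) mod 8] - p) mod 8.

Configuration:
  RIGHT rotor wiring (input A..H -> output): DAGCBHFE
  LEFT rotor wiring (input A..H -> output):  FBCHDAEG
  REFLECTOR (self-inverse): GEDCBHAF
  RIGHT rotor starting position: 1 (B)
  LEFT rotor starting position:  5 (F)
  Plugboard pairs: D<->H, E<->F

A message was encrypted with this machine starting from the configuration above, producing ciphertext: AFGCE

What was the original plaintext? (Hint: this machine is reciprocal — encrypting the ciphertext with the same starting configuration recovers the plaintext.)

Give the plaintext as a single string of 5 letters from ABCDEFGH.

Answer: EGEFH

Derivation:
Char 1 ('A'): step: R->2, L=5; A->plug->A->R->E->L->E->refl->B->L'->C->R'->F->plug->E
Char 2 ('F'): step: R->3, L=5; F->plug->E->R->B->L->H->refl->F->L'->F->R'->G->plug->G
Char 3 ('G'): step: R->4, L=5; G->plug->G->R->C->L->B->refl->E->L'->E->R'->F->plug->E
Char 4 ('C'): step: R->5, L=5; C->plug->C->R->H->L->G->refl->A->L'->D->R'->E->plug->F
Char 5 ('E'): step: R->6, L=5; E->plug->F->R->E->L->E->refl->B->L'->C->R'->D->plug->H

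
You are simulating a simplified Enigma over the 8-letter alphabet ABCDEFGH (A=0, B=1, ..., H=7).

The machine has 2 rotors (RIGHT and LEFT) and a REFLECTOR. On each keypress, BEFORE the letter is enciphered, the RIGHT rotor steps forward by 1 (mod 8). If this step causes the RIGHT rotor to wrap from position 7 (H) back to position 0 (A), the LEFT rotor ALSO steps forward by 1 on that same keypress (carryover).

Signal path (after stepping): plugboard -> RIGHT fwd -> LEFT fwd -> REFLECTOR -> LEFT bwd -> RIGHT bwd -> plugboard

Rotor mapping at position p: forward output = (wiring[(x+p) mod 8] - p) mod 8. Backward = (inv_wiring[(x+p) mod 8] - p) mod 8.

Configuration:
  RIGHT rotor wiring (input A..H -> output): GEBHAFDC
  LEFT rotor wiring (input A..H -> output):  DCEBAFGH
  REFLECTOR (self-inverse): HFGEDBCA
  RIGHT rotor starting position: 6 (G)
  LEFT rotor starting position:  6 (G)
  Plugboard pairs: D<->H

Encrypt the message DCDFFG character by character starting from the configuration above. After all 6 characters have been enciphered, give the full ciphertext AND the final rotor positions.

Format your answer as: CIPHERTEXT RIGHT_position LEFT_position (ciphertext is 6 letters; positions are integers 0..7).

Answer: GDAABD 4 7

Derivation:
Char 1 ('D'): step: R->7, L=6; D->plug->H->R->E->L->G->refl->C->L'->G->R'->G->plug->G
Char 2 ('C'): step: R->0, L->7 (L advanced); C->plug->C->R->B->L->E->refl->D->L'->C->R'->H->plug->D
Char 3 ('D'): step: R->1, L=7; D->plug->H->R->F->L->B->refl->F->L'->D->R'->A->plug->A
Char 4 ('F'): step: R->2, L=7; F->plug->F->R->A->L->A->refl->H->L'->H->R'->A->plug->A
Char 5 ('F'): step: R->3, L=7; F->plug->F->R->D->L->F->refl->B->L'->F->R'->B->plug->B
Char 6 ('G'): step: R->4, L=7; G->plug->G->R->F->L->B->refl->F->L'->D->R'->H->plug->D
Final: ciphertext=GDAABD, RIGHT=4, LEFT=7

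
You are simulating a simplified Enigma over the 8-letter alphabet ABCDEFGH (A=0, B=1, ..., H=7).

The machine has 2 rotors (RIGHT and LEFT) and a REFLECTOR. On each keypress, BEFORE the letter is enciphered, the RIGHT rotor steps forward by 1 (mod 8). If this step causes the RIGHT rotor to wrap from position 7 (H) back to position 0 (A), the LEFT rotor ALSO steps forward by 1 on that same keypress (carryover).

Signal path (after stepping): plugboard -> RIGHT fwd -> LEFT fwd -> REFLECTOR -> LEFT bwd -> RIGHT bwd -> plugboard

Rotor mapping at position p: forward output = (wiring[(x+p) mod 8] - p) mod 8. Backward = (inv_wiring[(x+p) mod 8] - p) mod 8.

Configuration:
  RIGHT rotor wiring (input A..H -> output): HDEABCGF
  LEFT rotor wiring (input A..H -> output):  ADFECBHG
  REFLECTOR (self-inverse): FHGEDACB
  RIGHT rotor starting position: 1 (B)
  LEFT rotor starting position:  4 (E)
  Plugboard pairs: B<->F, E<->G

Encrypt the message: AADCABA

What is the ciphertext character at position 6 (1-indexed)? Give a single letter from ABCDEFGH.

Char 1 ('A'): step: R->2, L=4; A->plug->A->R->C->L->D->refl->E->L'->E->R'->E->plug->G
Char 2 ('A'): step: R->3, L=4; A->plug->A->R->F->L->H->refl->B->L'->G->R'->B->plug->F
Char 3 ('D'): step: R->4, L=4; D->plug->D->R->B->L->F->refl->A->L'->H->R'->F->plug->B
Char 4 ('C'): step: R->5, L=4; C->plug->C->R->A->L->G->refl->C->L'->D->R'->G->plug->E
Char 5 ('A'): step: R->6, L=4; A->plug->A->R->A->L->G->refl->C->L'->D->R'->G->plug->E
Char 6 ('B'): step: R->7, L=4; B->plug->F->R->C->L->D->refl->E->L'->E->R'->C->plug->C

C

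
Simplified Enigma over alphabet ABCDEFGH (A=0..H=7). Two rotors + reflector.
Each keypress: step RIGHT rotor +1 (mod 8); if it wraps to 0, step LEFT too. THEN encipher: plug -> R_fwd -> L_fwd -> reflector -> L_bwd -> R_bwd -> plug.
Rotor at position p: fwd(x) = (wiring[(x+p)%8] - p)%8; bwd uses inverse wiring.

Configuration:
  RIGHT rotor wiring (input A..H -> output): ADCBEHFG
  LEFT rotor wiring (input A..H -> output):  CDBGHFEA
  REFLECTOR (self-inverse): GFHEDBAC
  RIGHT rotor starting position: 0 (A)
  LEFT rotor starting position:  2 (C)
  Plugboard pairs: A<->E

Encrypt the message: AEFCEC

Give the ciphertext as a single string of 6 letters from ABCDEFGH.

Char 1 ('A'): step: R->1, L=2; A->plug->E->R->G->L->A->refl->G->L'->F->R'->G->plug->G
Char 2 ('E'): step: R->2, L=2; E->plug->A->R->A->L->H->refl->C->L'->E->R'->F->plug->F
Char 3 ('F'): step: R->3, L=2; F->plug->F->R->F->L->G->refl->A->L'->G->R'->A->plug->E
Char 4 ('C'): step: R->4, L=2; C->plug->C->R->B->L->E->refl->D->L'->D->R'->B->plug->B
Char 5 ('E'): step: R->5, L=2; E->plug->A->R->C->L->F->refl->B->L'->H->R'->H->plug->H
Char 6 ('C'): step: R->6, L=2; C->plug->C->R->C->L->F->refl->B->L'->H->R'->A->plug->E

Answer: GFEBHE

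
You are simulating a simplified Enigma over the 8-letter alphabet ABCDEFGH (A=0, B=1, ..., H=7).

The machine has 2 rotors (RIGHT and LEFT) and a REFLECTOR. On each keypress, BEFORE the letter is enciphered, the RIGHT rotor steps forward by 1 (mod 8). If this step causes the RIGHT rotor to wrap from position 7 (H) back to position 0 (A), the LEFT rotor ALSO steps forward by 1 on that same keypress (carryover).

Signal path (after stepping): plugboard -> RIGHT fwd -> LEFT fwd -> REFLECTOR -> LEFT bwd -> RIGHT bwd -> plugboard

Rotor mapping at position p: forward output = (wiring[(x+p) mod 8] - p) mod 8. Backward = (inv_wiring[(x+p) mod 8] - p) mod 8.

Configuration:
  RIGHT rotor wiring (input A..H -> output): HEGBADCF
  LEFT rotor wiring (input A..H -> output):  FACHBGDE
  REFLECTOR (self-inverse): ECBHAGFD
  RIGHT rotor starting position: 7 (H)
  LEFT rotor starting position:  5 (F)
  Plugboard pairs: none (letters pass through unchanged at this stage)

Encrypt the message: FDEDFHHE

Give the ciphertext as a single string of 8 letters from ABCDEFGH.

Answer: HGDFDBFA

Derivation:
Char 1 ('F'): step: R->0, L->6 (L advanced); F->plug->F->R->D->L->C->refl->B->L'->F->R'->H->plug->H
Char 2 ('D'): step: R->1, L=6; D->plug->D->R->H->L->A->refl->E->L'->E->R'->G->plug->G
Char 3 ('E'): step: R->2, L=6; E->plug->E->R->A->L->F->refl->G->L'->B->R'->D->plug->D
Char 4 ('D'): step: R->3, L=6; D->plug->D->R->H->L->A->refl->E->L'->E->R'->F->plug->F
Char 5 ('F'): step: R->4, L=6; F->plug->F->R->A->L->F->refl->G->L'->B->R'->D->plug->D
Char 6 ('H'): step: R->5, L=6; H->plug->H->R->D->L->C->refl->B->L'->F->R'->B->plug->B
Char 7 ('H'): step: R->6, L=6; H->plug->H->R->F->L->B->refl->C->L'->D->R'->F->plug->F
Char 8 ('E'): step: R->7, L=6; E->plug->E->R->C->L->H->refl->D->L'->G->R'->A->plug->A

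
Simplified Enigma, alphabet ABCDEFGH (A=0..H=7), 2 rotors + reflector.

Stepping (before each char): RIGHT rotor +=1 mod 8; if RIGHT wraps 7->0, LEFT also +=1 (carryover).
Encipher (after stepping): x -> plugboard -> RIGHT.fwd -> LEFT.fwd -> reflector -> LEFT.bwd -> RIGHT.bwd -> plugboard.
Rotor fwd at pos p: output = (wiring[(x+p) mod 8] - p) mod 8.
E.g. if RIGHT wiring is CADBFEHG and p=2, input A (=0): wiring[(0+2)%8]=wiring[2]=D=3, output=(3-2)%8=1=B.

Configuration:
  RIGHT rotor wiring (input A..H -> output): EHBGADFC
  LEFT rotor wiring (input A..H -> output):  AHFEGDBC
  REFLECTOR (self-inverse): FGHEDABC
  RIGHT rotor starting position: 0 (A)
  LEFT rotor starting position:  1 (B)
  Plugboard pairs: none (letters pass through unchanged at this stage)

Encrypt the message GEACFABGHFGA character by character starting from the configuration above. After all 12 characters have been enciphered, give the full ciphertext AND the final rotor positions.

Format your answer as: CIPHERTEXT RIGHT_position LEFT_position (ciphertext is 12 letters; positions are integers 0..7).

Char 1 ('G'): step: R->1, L=1; G->plug->G->R->B->L->E->refl->D->L'->C->R'->E->plug->E
Char 2 ('E'): step: R->2, L=1; E->plug->E->R->D->L->F->refl->A->L'->F->R'->H->plug->H
Char 3 ('A'): step: R->3, L=1; A->plug->A->R->D->L->F->refl->A->L'->F->R'->B->plug->B
Char 4 ('C'): step: R->4, L=1; C->plug->C->R->B->L->E->refl->D->L'->C->R'->H->plug->H
Char 5 ('F'): step: R->5, L=1; F->plug->F->R->E->L->C->refl->H->L'->H->R'->D->plug->D
Char 6 ('A'): step: R->6, L=1; A->plug->A->R->H->L->H->refl->C->L'->E->R'->B->plug->B
Char 7 ('B'): step: R->7, L=1; B->plug->B->R->F->L->A->refl->F->L'->D->R'->A->plug->A
Char 8 ('G'): step: R->0, L->2 (L advanced); G->plug->G->R->F->L->A->refl->F->L'->H->R'->B->plug->B
Char 9 ('H'): step: R->1, L=2; H->plug->H->R->D->L->B->refl->G->L'->G->R'->A->plug->A
Char 10 ('F'): step: R->2, L=2; F->plug->F->R->A->L->D->refl->E->L'->C->R'->G->plug->G
Char 11 ('G'): step: R->3, L=2; G->plug->G->R->E->L->H->refl->C->L'->B->R'->F->plug->F
Char 12 ('A'): step: R->4, L=2; A->plug->A->R->E->L->H->refl->C->L'->B->R'->C->plug->C
Final: ciphertext=EHBHDBABAGFC, RIGHT=4, LEFT=2

Answer: EHBHDBABAGFC 4 2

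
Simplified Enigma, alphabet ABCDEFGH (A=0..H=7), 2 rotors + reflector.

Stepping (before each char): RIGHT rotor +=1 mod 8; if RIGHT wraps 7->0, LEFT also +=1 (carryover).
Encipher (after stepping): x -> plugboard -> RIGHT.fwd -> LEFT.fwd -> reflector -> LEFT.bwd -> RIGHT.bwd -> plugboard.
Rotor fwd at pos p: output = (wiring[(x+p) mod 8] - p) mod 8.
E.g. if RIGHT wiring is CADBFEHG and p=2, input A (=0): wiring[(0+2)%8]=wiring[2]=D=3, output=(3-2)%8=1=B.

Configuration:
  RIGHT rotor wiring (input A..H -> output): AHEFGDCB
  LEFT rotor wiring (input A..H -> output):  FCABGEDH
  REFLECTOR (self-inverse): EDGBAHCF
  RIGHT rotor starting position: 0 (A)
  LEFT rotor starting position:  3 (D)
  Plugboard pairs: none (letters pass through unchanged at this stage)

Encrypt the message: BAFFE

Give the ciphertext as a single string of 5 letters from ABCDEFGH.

Char 1 ('B'): step: R->1, L=3; B->plug->B->R->D->L->A->refl->E->L'->E->R'->C->plug->C
Char 2 ('A'): step: R->2, L=3; A->plug->A->R->C->L->B->refl->D->L'->B->R'->D->plug->D
Char 3 ('F'): step: R->3, L=3; F->plug->F->R->F->L->C->refl->G->L'->A->R'->C->plug->C
Char 4 ('F'): step: R->4, L=3; F->plug->F->R->D->L->A->refl->E->L'->E->R'->E->plug->E
Char 5 ('E'): step: R->5, L=3; E->plug->E->R->C->L->B->refl->D->L'->B->R'->H->plug->H

Answer: CDCEH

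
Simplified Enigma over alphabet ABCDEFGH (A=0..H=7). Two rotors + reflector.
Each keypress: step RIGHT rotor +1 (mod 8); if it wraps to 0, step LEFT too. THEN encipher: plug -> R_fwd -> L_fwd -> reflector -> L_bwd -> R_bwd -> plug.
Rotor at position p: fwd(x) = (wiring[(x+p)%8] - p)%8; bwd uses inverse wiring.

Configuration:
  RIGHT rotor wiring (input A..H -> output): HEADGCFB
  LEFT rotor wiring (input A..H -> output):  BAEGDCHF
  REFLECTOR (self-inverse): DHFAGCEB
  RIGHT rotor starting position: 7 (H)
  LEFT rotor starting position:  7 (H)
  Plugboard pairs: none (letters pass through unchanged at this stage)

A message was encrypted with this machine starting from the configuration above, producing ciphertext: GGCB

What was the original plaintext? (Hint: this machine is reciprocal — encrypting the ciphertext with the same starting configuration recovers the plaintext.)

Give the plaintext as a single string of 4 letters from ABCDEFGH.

Answer: AHBD

Derivation:
Char 1 ('G'): step: R->0, L->0 (L advanced); G->plug->G->R->F->L->C->refl->F->L'->H->R'->A->plug->A
Char 2 ('G'): step: R->1, L=0; G->plug->G->R->A->L->B->refl->H->L'->G->R'->H->plug->H
Char 3 ('C'): step: R->2, L=0; C->plug->C->R->E->L->D->refl->A->L'->B->R'->B->plug->B
Char 4 ('B'): step: R->3, L=0; B->plug->B->R->D->L->G->refl->E->L'->C->R'->D->plug->D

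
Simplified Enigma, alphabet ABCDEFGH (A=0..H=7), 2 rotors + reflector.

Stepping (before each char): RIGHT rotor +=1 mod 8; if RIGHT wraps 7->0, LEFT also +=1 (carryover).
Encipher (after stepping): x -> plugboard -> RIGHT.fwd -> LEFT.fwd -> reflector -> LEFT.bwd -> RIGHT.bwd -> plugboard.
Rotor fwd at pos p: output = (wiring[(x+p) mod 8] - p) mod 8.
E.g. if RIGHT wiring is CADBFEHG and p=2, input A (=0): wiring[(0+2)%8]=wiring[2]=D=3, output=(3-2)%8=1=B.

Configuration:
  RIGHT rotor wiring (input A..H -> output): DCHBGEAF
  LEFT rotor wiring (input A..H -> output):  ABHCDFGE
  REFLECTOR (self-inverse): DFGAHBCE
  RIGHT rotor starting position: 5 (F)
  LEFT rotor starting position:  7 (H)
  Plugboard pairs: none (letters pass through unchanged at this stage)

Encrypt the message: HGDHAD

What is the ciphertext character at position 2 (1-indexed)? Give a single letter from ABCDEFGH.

Char 1 ('H'): step: R->6, L=7; H->plug->H->R->G->L->G->refl->C->L'->C->R'->A->plug->A
Char 2 ('G'): step: R->7, L=7; G->plug->G->R->F->L->E->refl->H->L'->H->R'->F->plug->F

F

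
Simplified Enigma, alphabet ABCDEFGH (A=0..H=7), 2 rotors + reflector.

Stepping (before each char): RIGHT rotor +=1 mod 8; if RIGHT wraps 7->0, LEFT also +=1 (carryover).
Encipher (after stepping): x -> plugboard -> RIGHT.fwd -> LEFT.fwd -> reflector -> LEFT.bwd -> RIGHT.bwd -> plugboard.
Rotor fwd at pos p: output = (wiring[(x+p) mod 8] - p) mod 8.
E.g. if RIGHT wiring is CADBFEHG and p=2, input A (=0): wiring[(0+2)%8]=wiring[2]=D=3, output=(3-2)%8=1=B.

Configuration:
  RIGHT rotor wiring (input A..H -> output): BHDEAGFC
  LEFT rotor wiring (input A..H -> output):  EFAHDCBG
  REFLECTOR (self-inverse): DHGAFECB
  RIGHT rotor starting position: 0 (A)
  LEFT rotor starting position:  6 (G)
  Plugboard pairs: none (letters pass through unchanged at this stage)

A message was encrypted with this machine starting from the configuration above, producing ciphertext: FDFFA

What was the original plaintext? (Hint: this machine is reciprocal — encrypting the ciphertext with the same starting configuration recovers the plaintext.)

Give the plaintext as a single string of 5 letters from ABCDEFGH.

Answer: BBEEB

Derivation:
Char 1 ('F'): step: R->1, L=6; F->plug->F->R->E->L->C->refl->G->L'->C->R'->B->plug->B
Char 2 ('D'): step: R->2, L=6; D->plug->D->R->E->L->C->refl->G->L'->C->R'->B->plug->B
Char 3 ('F'): step: R->3, L=6; F->plug->F->R->G->L->F->refl->E->L'->H->R'->E->plug->E
Char 4 ('F'): step: R->4, L=6; F->plug->F->R->D->L->H->refl->B->L'->F->R'->E->plug->E
Char 5 ('A'): step: R->5, L=6; A->plug->A->R->B->L->A->refl->D->L'->A->R'->B->plug->B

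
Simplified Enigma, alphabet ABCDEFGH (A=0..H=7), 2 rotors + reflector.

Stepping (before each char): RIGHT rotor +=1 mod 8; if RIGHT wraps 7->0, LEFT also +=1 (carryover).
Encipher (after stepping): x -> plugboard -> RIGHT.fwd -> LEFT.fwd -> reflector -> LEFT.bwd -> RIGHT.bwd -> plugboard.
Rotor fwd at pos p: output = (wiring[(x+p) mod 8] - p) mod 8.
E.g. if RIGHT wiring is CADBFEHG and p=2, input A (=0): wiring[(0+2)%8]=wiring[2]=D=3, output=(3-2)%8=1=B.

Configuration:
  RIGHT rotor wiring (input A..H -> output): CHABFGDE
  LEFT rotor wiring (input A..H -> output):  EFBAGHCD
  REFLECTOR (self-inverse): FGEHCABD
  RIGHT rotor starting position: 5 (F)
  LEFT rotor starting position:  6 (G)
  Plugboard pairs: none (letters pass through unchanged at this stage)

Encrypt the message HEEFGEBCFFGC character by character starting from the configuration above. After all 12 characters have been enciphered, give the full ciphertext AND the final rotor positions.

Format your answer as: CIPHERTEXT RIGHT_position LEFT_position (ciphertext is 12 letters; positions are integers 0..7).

Char 1 ('H'): step: R->6, L=6; H->plug->H->R->A->L->E->refl->C->L'->F->R'->A->plug->A
Char 2 ('E'): step: R->7, L=6; E->plug->E->R->C->L->G->refl->B->L'->H->R'->G->plug->G
Char 3 ('E'): step: R->0, L->7 (L advanced); E->plug->E->R->F->L->H->refl->D->L'->H->R'->B->plug->B
Char 4 ('F'): step: R->1, L=7; F->plug->F->R->C->L->G->refl->B->L'->E->R'->D->plug->D
Char 5 ('G'): step: R->2, L=7; G->plug->G->R->A->L->E->refl->C->L'->D->R'->C->plug->C
Char 6 ('E'): step: R->3, L=7; E->plug->E->R->B->L->F->refl->A->L'->G->R'->A->plug->A
Char 7 ('B'): step: R->4, L=7; B->plug->B->R->C->L->G->refl->B->L'->E->R'->G->plug->G
Char 8 ('C'): step: R->5, L=7; C->plug->C->R->H->L->D->refl->H->L'->F->R'->D->plug->D
Char 9 ('F'): step: R->6, L=7; F->plug->F->R->D->L->C->refl->E->L'->A->R'->H->plug->H
Char 10 ('F'): step: R->7, L=7; F->plug->F->R->G->L->A->refl->F->L'->B->R'->D->plug->D
Char 11 ('G'): step: R->0, L->0 (L advanced); G->plug->G->R->D->L->A->refl->F->L'->B->R'->D->plug->D
Char 12 ('C'): step: R->1, L=0; C->plug->C->R->A->L->E->refl->C->L'->G->R'->A->plug->A
Final: ciphertext=AGBDCAGDHDDA, RIGHT=1, LEFT=0

Answer: AGBDCAGDHDDA 1 0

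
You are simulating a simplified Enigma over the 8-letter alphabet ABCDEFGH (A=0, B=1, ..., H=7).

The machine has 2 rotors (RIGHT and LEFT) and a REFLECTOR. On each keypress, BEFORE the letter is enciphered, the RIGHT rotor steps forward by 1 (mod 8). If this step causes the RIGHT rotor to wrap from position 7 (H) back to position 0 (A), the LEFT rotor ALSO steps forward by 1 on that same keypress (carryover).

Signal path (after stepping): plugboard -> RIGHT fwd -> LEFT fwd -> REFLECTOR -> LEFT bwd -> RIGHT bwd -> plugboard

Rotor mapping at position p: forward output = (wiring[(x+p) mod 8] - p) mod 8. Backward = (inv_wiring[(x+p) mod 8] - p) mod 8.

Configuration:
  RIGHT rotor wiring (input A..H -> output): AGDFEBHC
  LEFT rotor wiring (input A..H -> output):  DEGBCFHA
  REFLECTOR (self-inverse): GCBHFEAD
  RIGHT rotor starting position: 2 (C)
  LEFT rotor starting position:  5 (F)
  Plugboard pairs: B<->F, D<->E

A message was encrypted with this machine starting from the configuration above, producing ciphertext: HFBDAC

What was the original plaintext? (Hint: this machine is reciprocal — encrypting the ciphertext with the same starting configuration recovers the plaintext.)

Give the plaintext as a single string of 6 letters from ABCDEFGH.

Answer: GHHAHD

Derivation:
Char 1 ('H'): step: R->3, L=5; H->plug->H->R->A->L->A->refl->G->L'->D->R'->G->plug->G
Char 2 ('F'): step: R->4, L=5; F->plug->B->R->F->L->B->refl->C->L'->B->R'->H->plug->H
Char 3 ('B'): step: R->5, L=5; B->plug->F->R->G->L->E->refl->F->L'->H->R'->H->plug->H
Char 4 ('D'): step: R->6, L=5; D->plug->E->R->F->L->B->refl->C->L'->B->R'->A->plug->A
Char 5 ('A'): step: R->7, L=5; A->plug->A->R->D->L->G->refl->A->L'->A->R'->H->plug->H
Char 6 ('C'): step: R->0, L->6 (L advanced); C->plug->C->R->D->L->G->refl->A->L'->E->R'->E->plug->D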